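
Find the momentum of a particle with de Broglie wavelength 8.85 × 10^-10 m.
7.49 × 10^-25 kg·m/s

From the de Broglie relation λ = h/p, we solve for p:

p = h/λ
p = (6.626 × 10^-34 J·s) / (8.85 × 10^-10 m)
p = 7.49 × 10^-25 kg·m/s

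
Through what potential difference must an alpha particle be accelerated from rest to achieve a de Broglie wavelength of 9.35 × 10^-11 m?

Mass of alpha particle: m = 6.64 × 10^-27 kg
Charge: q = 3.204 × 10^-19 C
1.18 × 10^-2 V

From λ = h/√(2mqV), we solve for V:

λ² = h²/(2mqV)
V = h²/(2mqλ²)
V = (6.626 × 10^-34 J·s)² / (2 × 6.64 × 10^-27 kg × 3.204 × 10^-19 C × (9.35 × 10^-11 m)²)
V = 1.18 × 10^-2 V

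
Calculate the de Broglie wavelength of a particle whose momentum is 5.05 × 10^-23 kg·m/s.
1.31 × 10^-11 m

Using the de Broglie relation λ = h/p:

λ = h/p
λ = (6.626 × 10^-34 J·s) / (5.05 × 10^-23 kg·m/s)
λ = 1.31 × 10^-11 m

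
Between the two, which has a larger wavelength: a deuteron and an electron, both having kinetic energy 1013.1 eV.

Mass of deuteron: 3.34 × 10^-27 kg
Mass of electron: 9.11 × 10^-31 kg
The electron has the longer wavelength.

Using λ = h/√(2mKE):

For deuteron: λ₁ = h/√(2m₁KE) = 6.36 × 10^-13 m
For electron: λ₂ = h/√(2m₂KE) = 3.85 × 10^-11 m

Since λ ∝ 1/√m at constant kinetic energy, the lighter particle has the longer wavelength.

The electron has the longer de Broglie wavelength.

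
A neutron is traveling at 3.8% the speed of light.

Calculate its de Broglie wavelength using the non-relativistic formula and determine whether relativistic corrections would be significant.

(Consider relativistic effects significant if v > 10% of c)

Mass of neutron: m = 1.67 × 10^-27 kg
No, relativistic corrections are not needed.

Using the non-relativistic de Broglie formula λ = h/(mv):

v = 3.8% × c = 1.139 × 10^7 m/s

λ = h/(mv)
λ = (6.626 × 10^-34 J·s) / (1.67 × 10^-27 kg × 1.139 × 10^7 m/s)
λ = 3.48 × 10^-14 m

Since v = 3.8% of c < 10% of c, relativistic corrections are NOT significant and this non-relativistic result is a good approximation.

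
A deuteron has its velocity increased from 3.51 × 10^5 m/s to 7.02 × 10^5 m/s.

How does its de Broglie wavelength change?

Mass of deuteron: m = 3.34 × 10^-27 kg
The wavelength decreases by a factor of 2.

Using λ = h/(mv):

Initial wavelength: λ₁ = h/(mv₁) = 5.65 × 10^-13 m
Final wavelength: λ₂ = h/(mv₂) = 2.83 × 10^-13 m

Since λ ∝ 1/v, when velocity increases by a factor of 2, the wavelength decreases by a factor of 2.

λ₂/λ₁ = v₁/v₂ = 1/2

The wavelength decreases by a factor of 2.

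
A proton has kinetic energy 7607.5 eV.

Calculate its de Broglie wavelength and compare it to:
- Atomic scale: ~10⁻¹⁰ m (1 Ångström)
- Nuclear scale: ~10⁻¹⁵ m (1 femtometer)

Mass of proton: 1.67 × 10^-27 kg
λ = 3.28 × 10^-13 m, which is between nuclear and atomic scales.

Using λ = h/√(2mKE):

KE = 7607.5 eV = 1.219 × 10^-15 J

λ = h/√(2mKE)
λ = (6.626 × 10^-34 J·s) / √(2 × 1.67 × 10^-27 kg × 1.219 × 10^-15 J)
λ = 3.28 × 10^-13 m

Comparison:
- Atomic scale (10⁻¹⁰ m): λ is 0.0033× this size
- Nuclear scale (10⁻¹⁵ m): λ is 3.3e+02× this size

The wavelength is between nuclear and atomic scales.

This wavelength is appropriate for probing atomic structure but too large for nuclear physics experiments.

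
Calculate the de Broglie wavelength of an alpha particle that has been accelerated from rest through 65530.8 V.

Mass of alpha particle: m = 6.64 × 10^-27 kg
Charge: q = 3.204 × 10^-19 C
3.97 × 10^-14 m

When a particle is accelerated through voltage V, it gains kinetic energy KE = qV.

The de Broglie wavelength is then λ = h/√(2mqV):

λ = h/√(2mqV)
λ = (6.626 × 10^-34 J·s) / √(2 × 6.64 × 10^-27 kg × 3.204 × 10^-19 C × 65530.8 V)
λ = 3.97 × 10^-14 m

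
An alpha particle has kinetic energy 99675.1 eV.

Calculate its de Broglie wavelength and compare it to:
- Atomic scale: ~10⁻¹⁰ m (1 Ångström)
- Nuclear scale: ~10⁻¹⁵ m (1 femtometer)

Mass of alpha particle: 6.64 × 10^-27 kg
λ = 4.55 × 10^-14 m, which is between nuclear and atomic scales.

Using λ = h/√(2mKE):

KE = 99675.1 eV = 1.597 × 10^-14 J

λ = h/√(2mKE)
λ = (6.626 × 10^-34 J·s) / √(2 × 6.64 × 10^-27 kg × 1.597 × 10^-14 J)
λ = 4.55 × 10^-14 m

Comparison:
- Atomic scale (10⁻¹⁰ m): λ is 0.00045× this size
- Nuclear scale (10⁻¹⁵ m): λ is 45× this size

The wavelength is between nuclear and atomic scales.

This wavelength is appropriate for probing atomic structure but too large for nuclear physics experiments.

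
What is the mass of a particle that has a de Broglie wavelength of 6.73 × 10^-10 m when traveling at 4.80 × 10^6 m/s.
2.05 × 10^-31 kg

From the de Broglie relation λ = h/(mv), we solve for m:

m = h/(λv)
m = (6.626 × 10^-34 J·s) / (6.73 × 10^-10 m × 4.80 × 10^6 m/s)
m = 2.05 × 10^-31 kg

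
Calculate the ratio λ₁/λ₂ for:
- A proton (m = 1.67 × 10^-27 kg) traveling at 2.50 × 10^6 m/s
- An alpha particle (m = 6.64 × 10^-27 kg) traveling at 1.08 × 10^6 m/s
λ₁/λ₂ = 1.72

Using λ = h/(mv):

λ₁ = h/(m₁v₁) = 1.59 × 10^-13 m
λ₂ = h/(m₂v₂) = 9.24 × 10^-14 m

Ratio λ₁/λ₂ = (m₂v₂)/(m₁v₁)
         = (6.64 × 10^-27 kg × 1.08 × 10^6 m/s) / (1.67 × 10^-27 kg × 2.50 × 10^6 m/s)
         = 1.72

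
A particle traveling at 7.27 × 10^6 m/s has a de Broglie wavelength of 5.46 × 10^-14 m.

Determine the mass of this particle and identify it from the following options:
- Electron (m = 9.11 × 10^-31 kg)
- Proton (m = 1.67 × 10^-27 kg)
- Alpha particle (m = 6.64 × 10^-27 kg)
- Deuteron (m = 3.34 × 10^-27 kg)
The particle is a proton.

From λ = h/(mv), solve for mass:

m = h/(λv)
m = (6.626 × 10^-34 J·s) / (5.46 × 10^-14 m × 7.27 × 10^6 m/s)
m = 1.67 × 10^-27 kg

Comparing with the listed masses, this is closest to a proton.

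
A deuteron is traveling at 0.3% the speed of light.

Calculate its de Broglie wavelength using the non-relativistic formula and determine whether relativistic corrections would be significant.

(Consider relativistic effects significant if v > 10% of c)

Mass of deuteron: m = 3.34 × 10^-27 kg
No, relativistic corrections are not needed.

Using the non-relativistic de Broglie formula λ = h/(mv):

v = 0.3% × c = 8.994 × 10^5 m/s

λ = h/(mv)
λ = (6.626 × 10^-34 J·s) / (3.34 × 10^-27 kg × 8.994 × 10^5 m/s)
λ = 2.21 × 10^-13 m

Since v = 0.3% of c < 10% of c, relativistic corrections are NOT significant and this non-relativistic result is a good approximation.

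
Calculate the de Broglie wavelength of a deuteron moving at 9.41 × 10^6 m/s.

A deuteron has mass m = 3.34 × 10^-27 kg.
2.11 × 10^-14 m

Using the de Broglie relation λ = h/(mv):

λ = h/(mv)
λ = (6.626 × 10^-34 J·s) / (3.34 × 10^-27 kg × 9.41 × 10^6 m/s)
λ = 2.11 × 10^-14 m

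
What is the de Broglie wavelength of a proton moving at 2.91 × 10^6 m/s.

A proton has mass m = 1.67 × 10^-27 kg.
1.36 × 10^-13 m

Using the de Broglie relation λ = h/(mv):

λ = h/(mv)
λ = (6.626 × 10^-34 J·s) / (1.67 × 10^-27 kg × 2.91 × 10^6 m/s)
λ = 1.36 × 10^-13 m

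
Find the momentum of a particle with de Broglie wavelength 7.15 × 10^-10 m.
9.27 × 10^-25 kg·m/s

From the de Broglie relation λ = h/p, we solve for p:

p = h/λ
p = (6.626 × 10^-34 J·s) / (7.15 × 10^-10 m)
p = 9.27 × 10^-25 kg·m/s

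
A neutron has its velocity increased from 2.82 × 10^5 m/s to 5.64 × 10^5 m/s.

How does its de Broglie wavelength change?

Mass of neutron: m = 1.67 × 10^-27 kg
The wavelength decreases by a factor of 2.

Using λ = h/(mv):

Initial wavelength: λ₁ = h/(mv₁) = 1.41 × 10^-12 m
Final wavelength: λ₂ = h/(mv₂) = 7.03 × 10^-13 m

Since λ ∝ 1/v, when velocity increases by a factor of 2, the wavelength decreases by a factor of 2.

λ₂/λ₁ = v₁/v₂ = 1/2

The wavelength decreases by a factor of 2.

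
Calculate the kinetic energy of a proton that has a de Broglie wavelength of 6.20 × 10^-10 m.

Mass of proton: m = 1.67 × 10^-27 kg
3.42 × 10^-22 J (or 2.13 × 10^-3 eV)

From λ = h/√(2mKE), we solve for KE:

λ² = h²/(2mKE)
KE = h²/(2mλ²)
KE = (6.626 × 10^-34 J·s)² / (2 × 1.67 × 10^-27 kg × (6.20 × 10^-10 m)²)
KE = 3.42 × 10^-22 J
KE = 2.13 × 10^-3 eV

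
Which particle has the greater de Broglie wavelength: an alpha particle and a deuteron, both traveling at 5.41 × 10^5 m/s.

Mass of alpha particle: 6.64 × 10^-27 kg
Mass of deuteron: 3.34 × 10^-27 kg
The deuteron has the longer wavelength.

Using λ = h/(mv), since both particles have the same velocity, the wavelength depends only on mass.

For alpha particle: λ₁ = h/(m₁v) = 1.84 × 10^-13 m
For deuteron: λ₂ = h/(m₂v) = 3.67 × 10^-13 m

Since λ ∝ 1/m at constant velocity, the lighter particle has the longer wavelength.

The deuteron has the longer de Broglie wavelength.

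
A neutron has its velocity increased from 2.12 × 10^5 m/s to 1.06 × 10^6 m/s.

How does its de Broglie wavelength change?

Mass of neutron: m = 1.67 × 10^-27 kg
The wavelength decreases by a factor of 5.

Using λ = h/(mv):

Initial wavelength: λ₁ = h/(mv₁) = 1.87 × 10^-12 m
Final wavelength: λ₂ = h/(mv₂) = 3.74 × 10^-13 m

Since λ ∝ 1/v, when velocity increases by a factor of 5, the wavelength decreases by a factor of 5.

λ₂/λ₁ = v₁/v₂ = 1/5

The wavelength decreases by a factor of 5.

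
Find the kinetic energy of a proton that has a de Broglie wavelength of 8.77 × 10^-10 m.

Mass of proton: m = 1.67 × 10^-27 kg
1.71 × 10^-22 J (or 1.07 × 10^-3 eV)

From λ = h/√(2mKE), we solve for KE:

λ² = h²/(2mKE)
KE = h²/(2mλ²)
KE = (6.626 × 10^-34 J·s)² / (2 × 1.67 × 10^-27 kg × (8.77 × 10^-10 m)²)
KE = 1.71 × 10^-22 J
KE = 1.07 × 10^-3 eV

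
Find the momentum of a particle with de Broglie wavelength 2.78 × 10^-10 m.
2.38 × 10^-24 kg·m/s

From the de Broglie relation λ = h/p, we solve for p:

p = h/λ
p = (6.626 × 10^-34 J·s) / (2.78 × 10^-10 m)
p = 2.38 × 10^-24 kg·m/s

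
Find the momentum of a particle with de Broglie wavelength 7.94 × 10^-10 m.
8.35 × 10^-25 kg·m/s

From the de Broglie relation λ = h/p, we solve for p:

p = h/λ
p = (6.626 × 10^-34 J·s) / (7.94 × 10^-10 m)
p = 8.35 × 10^-25 kg·m/s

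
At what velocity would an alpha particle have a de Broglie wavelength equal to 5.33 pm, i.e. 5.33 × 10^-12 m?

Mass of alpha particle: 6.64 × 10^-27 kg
1.87 × 10^4 m/s

From λ = h/(mv), solve for v:

v = h/(mλ)
v = (6.626 × 10^-34 J·s) / (6.64 × 10^-27 kg × 5.33 × 10^-12 m)
v = 1.87 × 10^4 m/s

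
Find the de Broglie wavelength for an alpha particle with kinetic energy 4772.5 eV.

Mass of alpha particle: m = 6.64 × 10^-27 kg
2.08 × 10^-13 m

Using λ = h/√(2mKE):

First convert KE to Joules: KE = 4772.5 eV = 7.646 × 10^-16 J

λ = h/√(2mKE)
λ = (6.626 × 10^-34 J·s) / √(2 × 6.64 × 10^-27 kg × 7.646 × 10^-16 J)
λ = 2.08 × 10^-13 m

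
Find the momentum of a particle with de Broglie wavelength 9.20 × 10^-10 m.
7.20 × 10^-25 kg·m/s

From the de Broglie relation λ = h/p, we solve for p:

p = h/λ
p = (6.626 × 10^-34 J·s) / (9.20 × 10^-10 m)
p = 7.20 × 10^-25 kg·m/s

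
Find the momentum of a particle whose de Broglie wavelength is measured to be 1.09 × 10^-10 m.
6.08 × 10^-24 kg·m/s

From the de Broglie relation λ = h/p, we solve for p:

p = h/λ
p = (6.626 × 10^-34 J·s) / (1.09 × 10^-10 m)
p = 6.08 × 10^-24 kg·m/s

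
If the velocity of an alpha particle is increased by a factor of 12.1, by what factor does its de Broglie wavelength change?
The wavelength decreases by a factor of 12.1.

From λ = h/(mv), the wavelength is inversely proportional to velocity:

λ ∝ 1/v

If v → 12.1v, then λ → λ/12.1

When velocity is increased by a factor of 12.1, the wavelength decreases by a factor of 12.1.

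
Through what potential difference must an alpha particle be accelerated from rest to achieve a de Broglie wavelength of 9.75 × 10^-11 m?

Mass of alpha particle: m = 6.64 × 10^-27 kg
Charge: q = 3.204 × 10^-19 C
1.09 × 10^-2 V

From λ = h/√(2mqV), we solve for V:

λ² = h²/(2mqV)
V = h²/(2mqλ²)
V = (6.626 × 10^-34 J·s)² / (2 × 6.64 × 10^-27 kg × 3.204 × 10^-19 C × (9.75 × 10^-11 m)²)
V = 1.09 × 10^-2 V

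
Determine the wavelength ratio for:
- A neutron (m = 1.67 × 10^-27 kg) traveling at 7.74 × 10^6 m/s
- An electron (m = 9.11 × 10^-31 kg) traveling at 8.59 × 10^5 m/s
λ₁/λ₂ = 6.05 × 10^-5

Using λ = h/(mv):

λ₁ = h/(m₁v₁) = 5.13 × 10^-14 m
λ₂ = h/(m₂v₂) = 8.47 × 10^-10 m

Ratio λ₁/λ₂ = (m₂v₂)/(m₁v₁)
         = (9.11 × 10^-31 kg × 8.59 × 10^5 m/s) / (1.67 × 10^-27 kg × 7.74 × 10^6 m/s)
         = 6.05 × 10^-5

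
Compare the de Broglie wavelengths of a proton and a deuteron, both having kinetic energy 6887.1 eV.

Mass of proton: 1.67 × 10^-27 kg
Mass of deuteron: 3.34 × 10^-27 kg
The proton has the longer wavelength.

Using λ = h/√(2mKE):

For proton: λ₁ = h/√(2m₁KE) = 3.45 × 10^-13 m
For deuteron: λ₂ = h/√(2m₂KE) = 2.44 × 10^-13 m

Since λ ∝ 1/√m at constant kinetic energy, the lighter particle has the longer wavelength.

The proton has the longer de Broglie wavelength.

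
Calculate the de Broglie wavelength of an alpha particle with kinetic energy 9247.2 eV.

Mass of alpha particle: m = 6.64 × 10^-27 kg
1.49 × 10^-13 m

Using λ = h/√(2mKE):

First convert KE to Joules: KE = 9247.2 eV = 1.482 × 10^-15 J

λ = h/√(2mKE)
λ = (6.626 × 10^-34 J·s) / √(2 × 6.64 × 10^-27 kg × 1.482 × 10^-15 J)
λ = 1.49 × 10^-13 m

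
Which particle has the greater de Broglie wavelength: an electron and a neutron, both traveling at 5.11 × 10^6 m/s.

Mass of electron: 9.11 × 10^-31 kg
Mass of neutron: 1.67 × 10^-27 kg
The electron has the longer wavelength.

Using λ = h/(mv), since both particles have the same velocity, the wavelength depends only on mass.

For electron: λ₁ = h/(m₁v) = 1.42 × 10^-10 m
For neutron: λ₂ = h/(m₂v) = 7.76 × 10^-14 m

Since λ ∝ 1/m at constant velocity, the lighter particle has the longer wavelength.

The electron has the longer de Broglie wavelength.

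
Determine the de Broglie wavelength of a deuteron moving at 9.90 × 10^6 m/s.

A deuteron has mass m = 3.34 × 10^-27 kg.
2.00 × 10^-14 m

Using the de Broglie relation λ = h/(mv):

λ = h/(mv)
λ = (6.626 × 10^-34 J·s) / (3.34 × 10^-27 kg × 9.90 × 10^6 m/s)
λ = 2.00 × 10^-14 m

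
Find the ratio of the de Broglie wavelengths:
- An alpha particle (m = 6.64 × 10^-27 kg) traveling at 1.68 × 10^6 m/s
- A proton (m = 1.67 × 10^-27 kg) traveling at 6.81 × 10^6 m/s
λ₁/λ₂ = 1.02

Using λ = h/(mv):

λ₁ = h/(m₁v₁) = 5.94 × 10^-14 m
λ₂ = h/(m₂v₂) = 5.83 × 10^-14 m

Ratio λ₁/λ₂ = (m₂v₂)/(m₁v₁)
         = (1.67 × 10^-27 kg × 6.81 × 10^6 m/s) / (6.64 × 10^-27 kg × 1.68 × 10^6 m/s)
         = 1.02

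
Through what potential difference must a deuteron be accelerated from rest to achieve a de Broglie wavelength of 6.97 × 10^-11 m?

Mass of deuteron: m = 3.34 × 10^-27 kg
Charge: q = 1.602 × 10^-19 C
8.44 × 10^-2 V

From λ = h/√(2mqV), we solve for V:

λ² = h²/(2mqV)
V = h²/(2mqλ²)
V = (6.626 × 10^-34 J·s)² / (2 × 3.34 × 10^-27 kg × 1.602 × 10^-19 C × (6.97 × 10^-11 m)²)
V = 8.44 × 10^-2 V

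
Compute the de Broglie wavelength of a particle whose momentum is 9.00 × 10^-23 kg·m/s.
7.36 × 10^-12 m

Using the de Broglie relation λ = h/p:

λ = h/p
λ = (6.626 × 10^-34 J·s) / (9.00 × 10^-23 kg·m/s)
λ = 7.36 × 10^-12 m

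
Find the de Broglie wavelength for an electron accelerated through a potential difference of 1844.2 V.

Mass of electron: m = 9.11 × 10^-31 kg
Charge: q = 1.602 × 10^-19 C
2.86 × 10^-11 m

When a particle is accelerated through voltage V, it gains kinetic energy KE = qV.

The de Broglie wavelength is then λ = h/√(2mqV):

λ = h/√(2mqV)
λ = (6.626 × 10^-34 J·s) / √(2 × 9.11 × 10^-31 kg × 1.602 × 10^-19 C × 1844.2 V)
λ = 2.86 × 10^-11 m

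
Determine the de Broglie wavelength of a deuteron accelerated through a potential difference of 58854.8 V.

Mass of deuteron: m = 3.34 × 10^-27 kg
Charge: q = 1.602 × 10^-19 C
8.35 × 10^-14 m

When a particle is accelerated through voltage V, it gains kinetic energy KE = qV.

The de Broglie wavelength is then λ = h/√(2mqV):

λ = h/√(2mqV)
λ = (6.626 × 10^-34 J·s) / √(2 × 3.34 × 10^-27 kg × 1.602 × 10^-19 C × 58854.8 V)
λ = 8.35 × 10^-14 m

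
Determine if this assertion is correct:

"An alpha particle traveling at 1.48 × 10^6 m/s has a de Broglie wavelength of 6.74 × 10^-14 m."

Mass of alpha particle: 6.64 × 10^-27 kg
True

The claim is correct.

Using λ = h/(mv):
λ = (6.626 × 10^-34 J·s) / (6.64 × 10^-27 kg × 1.48 × 10^6 m/s)
λ = 6.74 × 10^-14 m

This matches the claimed value.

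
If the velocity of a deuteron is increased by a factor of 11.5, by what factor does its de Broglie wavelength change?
The wavelength decreases by a factor of 11.5.

From λ = h/(mv), the wavelength is inversely proportional to velocity:

λ ∝ 1/v

If v → 11.5v, then λ → λ/11.5

When velocity is increased by a factor of 11.5, the wavelength decreases by a factor of 11.5.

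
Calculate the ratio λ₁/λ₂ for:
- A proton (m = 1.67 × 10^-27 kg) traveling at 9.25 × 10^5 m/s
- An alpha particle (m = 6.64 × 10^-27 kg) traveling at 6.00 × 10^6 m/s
λ₁/λ₂ = 25.8

Using λ = h/(mv):

λ₁ = h/(m₁v₁) = 4.29 × 10^-13 m
λ₂ = h/(m₂v₂) = 1.66 × 10^-14 m

Ratio λ₁/λ₂ = (m₂v₂)/(m₁v₁)
         = (6.64 × 10^-27 kg × 6.00 × 10^6 m/s) / (1.67 × 10^-27 kg × 9.25 × 10^5 m/s)
         = 25.8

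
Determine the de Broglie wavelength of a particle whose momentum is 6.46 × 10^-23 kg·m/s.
1.03 × 10^-11 m

Using the de Broglie relation λ = h/p:

λ = h/p
λ = (6.626 × 10^-34 J·s) / (6.46 × 10^-23 kg·m/s)
λ = 1.03 × 10^-11 m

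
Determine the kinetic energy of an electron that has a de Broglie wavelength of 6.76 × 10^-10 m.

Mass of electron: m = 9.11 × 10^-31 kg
5.27 × 10^-19 J (or 3.29 eV)

From λ = h/√(2mKE), we solve for KE:

λ² = h²/(2mKE)
KE = h²/(2mλ²)
KE = (6.626 × 10^-34 J·s)² / (2 × 9.11 × 10^-31 kg × (6.76 × 10^-10 m)²)
KE = 5.27 × 10^-19 J
KE = 3.29 eV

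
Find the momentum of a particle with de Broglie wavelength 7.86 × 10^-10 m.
8.43 × 10^-25 kg·m/s

From the de Broglie relation λ = h/p, we solve for p:

p = h/λ
p = (6.626 × 10^-34 J·s) / (7.86 × 10^-10 m)
p = 8.43 × 10^-25 kg·m/s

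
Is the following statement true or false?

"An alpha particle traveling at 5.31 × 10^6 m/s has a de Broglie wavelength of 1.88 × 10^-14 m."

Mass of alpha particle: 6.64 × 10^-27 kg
True

The claim is correct.

Using λ = h/(mv):
λ = (6.626 × 10^-34 J·s) / (6.64 × 10^-27 kg × 5.31 × 10^6 m/s)
λ = 1.88 × 10^-14 m

This matches the claimed value.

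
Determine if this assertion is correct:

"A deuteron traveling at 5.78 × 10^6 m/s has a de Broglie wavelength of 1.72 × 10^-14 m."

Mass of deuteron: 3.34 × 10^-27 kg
False

The claim is incorrect.

Using λ = h/(mv):
λ = (6.626 × 10^-34 J·s) / (3.34 × 10^-27 kg × 5.78 × 10^6 m/s)
λ = 3.43 × 10^-14 m

The actual wavelength differs from the claimed 1.72 × 10^-14 m.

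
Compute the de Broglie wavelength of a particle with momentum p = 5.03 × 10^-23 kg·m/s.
1.32 × 10^-11 m

Using the de Broglie relation λ = h/p:

λ = h/p
λ = (6.626 × 10^-34 J·s) / (5.03 × 10^-23 kg·m/s)
λ = 1.32 × 10^-11 m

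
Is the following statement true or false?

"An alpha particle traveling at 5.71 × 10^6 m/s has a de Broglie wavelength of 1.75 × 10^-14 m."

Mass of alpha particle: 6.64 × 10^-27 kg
True

The claim is correct.

Using λ = h/(mv):
λ = (6.626 × 10^-34 J·s) / (6.64 × 10^-27 kg × 5.71 × 10^6 m/s)
λ = 1.75 × 10^-14 m

This matches the claimed value.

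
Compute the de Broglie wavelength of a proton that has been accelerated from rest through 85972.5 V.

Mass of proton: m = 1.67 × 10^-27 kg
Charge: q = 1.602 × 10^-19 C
9.77 × 10^-14 m

When a particle is accelerated through voltage V, it gains kinetic energy KE = qV.

The de Broglie wavelength is then λ = h/√(2mqV):

λ = h/√(2mqV)
λ = (6.626 × 10^-34 J·s) / √(2 × 1.67 × 10^-27 kg × 1.602 × 10^-19 C × 85972.5 V)
λ = 9.77 × 10^-14 m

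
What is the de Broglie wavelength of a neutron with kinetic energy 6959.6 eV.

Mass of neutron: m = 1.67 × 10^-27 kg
3.43 × 10^-13 m

Using λ = h/√(2mKE):

First convert KE to Joules: KE = 6959.6 eV = 1.115 × 10^-15 J

λ = h/√(2mKE)
λ = (6.626 × 10^-34 J·s) / √(2 × 1.67 × 10^-27 kg × 1.115 × 10^-15 J)
λ = 3.43 × 10^-13 m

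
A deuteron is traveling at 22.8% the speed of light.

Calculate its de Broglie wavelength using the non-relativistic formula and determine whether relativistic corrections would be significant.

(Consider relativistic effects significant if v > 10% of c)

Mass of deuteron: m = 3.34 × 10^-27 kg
Yes, relativistic corrections are needed.

Using the non-relativistic de Broglie formula λ = h/(mv):

v = 22.8% × c = 6.835 × 10^7 m/s

λ = h/(mv)
λ = (6.626 × 10^-34 J·s) / (3.34 × 10^-27 kg × 6.835 × 10^7 m/s)
λ = 2.90 × 10^-15 m

Since v = 22.8% of c > 10% of c, relativistic corrections ARE significant and the actual wavelength would differ from this non-relativistic estimate.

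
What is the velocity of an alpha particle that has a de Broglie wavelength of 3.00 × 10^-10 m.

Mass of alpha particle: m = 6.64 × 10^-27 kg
3.33 × 10^2 m/s

From the de Broglie relation λ = h/(mv), we solve for v:

v = h/(mλ)
v = (6.626 × 10^-34 J·s) / (6.64 × 10^-27 kg × 3.00 × 10^-10 m)
v = 3.33 × 10^2 m/s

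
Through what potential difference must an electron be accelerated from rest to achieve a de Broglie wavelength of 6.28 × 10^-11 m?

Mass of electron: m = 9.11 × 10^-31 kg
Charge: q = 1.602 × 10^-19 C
381 V

From λ = h/√(2mqV), we solve for V:

λ² = h²/(2mqV)
V = h²/(2mqλ²)
V = (6.626 × 10^-34 J·s)² / (2 × 9.11 × 10^-31 kg × 1.602 × 10^-19 C × (6.28 × 10^-11 m)²)
V = 381 V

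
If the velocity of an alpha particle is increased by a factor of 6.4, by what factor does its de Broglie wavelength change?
The wavelength decreases by a factor of 6.4.

From λ = h/(mv), the wavelength is inversely proportional to velocity:

λ ∝ 1/v

If v → 6.4v, then λ → λ/6.4

When velocity is increased by a factor of 6.4, the wavelength decreases by a factor of 6.4.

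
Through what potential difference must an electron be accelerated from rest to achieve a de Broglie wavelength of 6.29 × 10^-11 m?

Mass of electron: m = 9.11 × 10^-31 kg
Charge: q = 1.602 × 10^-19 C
380 V

From λ = h/√(2mqV), we solve for V:

λ² = h²/(2mqV)
V = h²/(2mqλ²)
V = (6.626 × 10^-34 J·s)² / (2 × 9.11 × 10^-31 kg × 1.602 × 10^-19 C × (6.29 × 10^-11 m)²)
V = 380 V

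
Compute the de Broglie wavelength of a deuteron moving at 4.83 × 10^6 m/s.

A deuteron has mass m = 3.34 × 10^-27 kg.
4.11 × 10^-14 m

Using the de Broglie relation λ = h/(mv):

λ = h/(mv)
λ = (6.626 × 10^-34 J·s) / (3.34 × 10^-27 kg × 4.83 × 10^6 m/s)
λ = 4.11 × 10^-14 m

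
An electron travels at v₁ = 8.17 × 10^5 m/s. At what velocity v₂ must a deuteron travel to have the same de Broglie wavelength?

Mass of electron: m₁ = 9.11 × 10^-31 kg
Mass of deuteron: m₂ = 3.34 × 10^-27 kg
v₂ = 2.23 × 10^2 m/s

For equal de Broglie wavelengths: λ₁ = λ₂

h/(m₁v₁) = h/(m₂v₂)
m₁v₁ = m₂v₂
v₂ = v₁ · (m₁/m₂)

v₂ = 8.17 × 10^5 m/s × (9.11 × 10^-31 kg / 3.34 × 10^-27 kg)
v₂ = 2.23 × 10^2 m/s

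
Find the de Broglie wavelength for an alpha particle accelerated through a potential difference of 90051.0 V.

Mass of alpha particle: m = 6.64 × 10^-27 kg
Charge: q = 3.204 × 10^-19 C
3.39 × 10^-14 m

When a particle is accelerated through voltage V, it gains kinetic energy KE = qV.

The de Broglie wavelength is then λ = h/√(2mqV):

λ = h/√(2mqV)
λ = (6.626 × 10^-34 J·s) / √(2 × 6.64 × 10^-27 kg × 3.204 × 10^-19 C × 90051.0 V)
λ = 3.39 × 10^-14 m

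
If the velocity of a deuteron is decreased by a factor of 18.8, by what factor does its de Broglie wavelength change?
The wavelength increases by a factor of 18.8.

From λ = h/(mv), the wavelength is inversely proportional to velocity:

λ ∝ 1/v

If v → v/18.8, then λ → 18.8λ

When velocity is decreased by a factor of 18.8, the wavelength increases by a factor of 18.8.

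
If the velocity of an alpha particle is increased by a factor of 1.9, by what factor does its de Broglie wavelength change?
The wavelength decreases by a factor of 1.9.

From λ = h/(mv), the wavelength is inversely proportional to velocity:

λ ∝ 1/v

If v → 1.9v, then λ → λ/1.9

When velocity is increased by a factor of 1.9, the wavelength decreases by a factor of 1.9.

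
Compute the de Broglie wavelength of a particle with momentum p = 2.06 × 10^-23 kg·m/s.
3.22 × 10^-11 m

Using the de Broglie relation λ = h/p:

λ = h/p
λ = (6.626 × 10^-34 J·s) / (2.06 × 10^-23 kg·m/s)
λ = 3.22 × 10^-11 m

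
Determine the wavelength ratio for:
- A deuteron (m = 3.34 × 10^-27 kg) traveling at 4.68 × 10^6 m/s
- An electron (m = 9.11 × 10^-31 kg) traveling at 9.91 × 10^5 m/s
λ₁/λ₂ = 5.78 × 10^-5

Using λ = h/(mv):

λ₁ = h/(m₁v₁) = 4.24 × 10^-14 m
λ₂ = h/(m₂v₂) = 7.34 × 10^-10 m

Ratio λ₁/λ₂ = (m₂v₂)/(m₁v₁)
         = (9.11 × 10^-31 kg × 9.91 × 10^5 m/s) / (3.34 × 10^-27 kg × 4.68 × 10^6 m/s)
         = 5.78 × 10^-5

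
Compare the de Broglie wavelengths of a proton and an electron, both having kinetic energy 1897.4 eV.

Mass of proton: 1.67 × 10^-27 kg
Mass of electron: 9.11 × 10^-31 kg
The electron has the longer wavelength.

Using λ = h/√(2mKE):

For proton: λ₁ = h/√(2m₁KE) = 6.58 × 10^-13 m
For electron: λ₂ = h/√(2m₂KE) = 2.82 × 10^-11 m

Since λ ∝ 1/√m at constant kinetic energy, the lighter particle has the longer wavelength.

The electron has the longer de Broglie wavelength.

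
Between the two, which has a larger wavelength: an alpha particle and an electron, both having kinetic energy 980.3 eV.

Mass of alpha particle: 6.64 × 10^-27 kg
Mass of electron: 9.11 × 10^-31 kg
The electron has the longer wavelength.

Using λ = h/√(2mKE):

For alpha particle: λ₁ = h/√(2m₁KE) = 4.59 × 10^-13 m
For electron: λ₂ = h/√(2m₂KE) = 3.92 × 10^-11 m

Since λ ∝ 1/√m at constant kinetic energy, the lighter particle has the longer wavelength.

The electron has the longer de Broglie wavelength.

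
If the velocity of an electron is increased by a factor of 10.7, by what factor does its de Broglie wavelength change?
The wavelength decreases by a factor of 10.7.

From λ = h/(mv), the wavelength is inversely proportional to velocity:

λ ∝ 1/v

If v → 10.7v, then λ → λ/10.7

When velocity is increased by a factor of 10.7, the wavelength decreases by a factor of 10.7.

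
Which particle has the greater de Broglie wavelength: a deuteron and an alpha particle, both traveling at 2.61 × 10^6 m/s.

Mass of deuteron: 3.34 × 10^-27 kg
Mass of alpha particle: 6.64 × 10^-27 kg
The deuteron has the longer wavelength.

Using λ = h/(mv), since both particles have the same velocity, the wavelength depends only on mass.

For deuteron: λ₁ = h/(m₁v) = 7.60 × 10^-14 m
For alpha particle: λ₂ = h/(m₂v) = 3.82 × 10^-14 m

Since λ ∝ 1/m at constant velocity, the lighter particle has the longer wavelength.

The deuteron has the longer de Broglie wavelength.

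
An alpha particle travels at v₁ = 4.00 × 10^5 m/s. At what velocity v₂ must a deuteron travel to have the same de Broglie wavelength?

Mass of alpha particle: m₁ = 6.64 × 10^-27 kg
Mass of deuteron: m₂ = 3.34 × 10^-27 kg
v₂ = 7.95 × 10^5 m/s

For equal de Broglie wavelengths: λ₁ = λ₂

h/(m₁v₁) = h/(m₂v₂)
m₁v₁ = m₂v₂
v₂ = v₁ · (m₁/m₂)

v₂ = 4.00 × 10^5 m/s × (6.64 × 10^-27 kg / 3.34 × 10^-27 kg)
v₂ = 7.95 × 10^5 m/s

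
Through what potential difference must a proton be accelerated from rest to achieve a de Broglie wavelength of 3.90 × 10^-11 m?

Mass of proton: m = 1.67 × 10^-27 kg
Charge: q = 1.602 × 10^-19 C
5.39 × 10^-1 V

From λ = h/√(2mqV), we solve for V:

λ² = h²/(2mqV)
V = h²/(2mqλ²)
V = (6.626 × 10^-34 J·s)² / (2 × 1.67 × 10^-27 kg × 1.602 × 10^-19 C × (3.90 × 10^-11 m)²)
V = 5.39 × 10^-1 V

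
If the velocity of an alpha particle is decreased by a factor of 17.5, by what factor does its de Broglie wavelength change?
The wavelength increases by a factor of 17.5.

From λ = h/(mv), the wavelength is inversely proportional to velocity:

λ ∝ 1/v

If v → v/17.5, then λ → 17.5λ

When velocity is decreased by a factor of 17.5, the wavelength increases by a factor of 17.5.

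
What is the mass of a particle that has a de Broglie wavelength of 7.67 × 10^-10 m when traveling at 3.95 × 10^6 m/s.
2.19 × 10^-31 kg

From the de Broglie relation λ = h/(mv), we solve for m:

m = h/(λv)
m = (6.626 × 10^-34 J·s) / (7.67 × 10^-10 m × 3.95 × 10^6 m/s)
m = 2.19 × 10^-31 kg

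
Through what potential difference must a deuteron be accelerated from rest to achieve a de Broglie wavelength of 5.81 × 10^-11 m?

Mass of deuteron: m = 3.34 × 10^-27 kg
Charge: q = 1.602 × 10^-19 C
1.22 × 10^-1 V

From λ = h/√(2mqV), we solve for V:

λ² = h²/(2mqV)
V = h²/(2mqλ²)
V = (6.626 × 10^-34 J·s)² / (2 × 3.34 × 10^-27 kg × 1.602 × 10^-19 C × (5.81 × 10^-11 m)²)
V = 1.22 × 10^-1 V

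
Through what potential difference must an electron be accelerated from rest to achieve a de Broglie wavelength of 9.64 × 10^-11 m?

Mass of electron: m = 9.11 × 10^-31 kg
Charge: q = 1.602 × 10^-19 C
162 V

From λ = h/√(2mqV), we solve for V:

λ² = h²/(2mqV)
V = h²/(2mqλ²)
V = (6.626 × 10^-34 J·s)² / (2 × 9.11 × 10^-31 kg × 1.602 × 10^-19 C × (9.64 × 10^-11 m)²)
V = 162 V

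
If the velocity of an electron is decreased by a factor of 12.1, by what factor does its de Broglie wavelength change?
The wavelength increases by a factor of 12.1.

From λ = h/(mv), the wavelength is inversely proportional to velocity:

λ ∝ 1/v

If v → v/12.1, then λ → 12.1λ

When velocity is decreased by a factor of 12.1, the wavelength increases by a factor of 12.1.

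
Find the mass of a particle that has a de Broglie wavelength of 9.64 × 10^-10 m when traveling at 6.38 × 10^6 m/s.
1.08 × 10^-31 kg

From the de Broglie relation λ = h/(mv), we solve for m:

m = h/(λv)
m = (6.626 × 10^-34 J·s) / (9.64 × 10^-10 m × 6.38 × 10^6 m/s)
m = 1.08 × 10^-31 kg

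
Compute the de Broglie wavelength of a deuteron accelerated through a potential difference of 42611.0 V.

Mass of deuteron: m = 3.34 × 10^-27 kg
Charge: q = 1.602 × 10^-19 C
9.81 × 10^-14 m

When a particle is accelerated through voltage V, it gains kinetic energy KE = qV.

The de Broglie wavelength is then λ = h/√(2mqV):

λ = h/√(2mqV)
λ = (6.626 × 10^-34 J·s) / √(2 × 3.34 × 10^-27 kg × 1.602 × 10^-19 C × 42611.0 V)
λ = 9.81 × 10^-14 m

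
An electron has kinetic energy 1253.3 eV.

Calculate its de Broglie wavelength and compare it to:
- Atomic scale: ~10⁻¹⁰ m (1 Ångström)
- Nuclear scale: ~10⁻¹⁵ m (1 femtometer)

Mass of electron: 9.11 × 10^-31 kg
λ = 3.46 × 10^-11 m, which is between nuclear and atomic scales.

Using λ = h/√(2mKE):

KE = 1253.3 eV = 2.008 × 10^-16 J

λ = h/√(2mKE)
λ = (6.626 × 10^-34 J·s) / √(2 × 9.11 × 10^-31 kg × 2.008 × 10^-16 J)
λ = 3.46 × 10^-11 m

Comparison:
- Atomic scale (10⁻¹⁰ m): λ is 0.35× this size
- Nuclear scale (10⁻¹⁵ m): λ is 3.5e+04× this size

The wavelength is between nuclear and atomic scales.

This wavelength is appropriate for probing atomic structure but too large for nuclear physics experiments.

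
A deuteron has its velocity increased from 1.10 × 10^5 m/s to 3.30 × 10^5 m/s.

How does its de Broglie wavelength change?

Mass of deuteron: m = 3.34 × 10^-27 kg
The wavelength decreases by a factor of 3.

Using λ = h/(mv):

Initial wavelength: λ₁ = h/(mv₁) = 1.80 × 10^-12 m
Final wavelength: λ₂ = h/(mv₂) = 6.01 × 10^-13 m

Since λ ∝ 1/v, when velocity increases by a factor of 3, the wavelength decreases by a factor of 3.

λ₂/λ₁ = v₁/v₂ = 1/3

The wavelength decreases by a factor of 3.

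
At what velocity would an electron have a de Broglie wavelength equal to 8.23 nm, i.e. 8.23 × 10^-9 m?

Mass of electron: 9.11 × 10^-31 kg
8.84 × 10^4 m/s

From λ = h/(mv), solve for v:

v = h/(mλ)
v = (6.626 × 10^-34 J·s) / (9.11 × 10^-31 kg × 8.23 × 10^-9 m)
v = 8.84 × 10^4 m/s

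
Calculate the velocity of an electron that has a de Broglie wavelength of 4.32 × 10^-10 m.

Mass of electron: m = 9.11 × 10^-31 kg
1.68 × 10^6 m/s

From the de Broglie relation λ = h/(mv), we solve for v:

v = h/(mλ)
v = (6.626 × 10^-34 J·s) / (9.11 × 10^-31 kg × 4.32 × 10^-10 m)
v = 1.68 × 10^6 m/s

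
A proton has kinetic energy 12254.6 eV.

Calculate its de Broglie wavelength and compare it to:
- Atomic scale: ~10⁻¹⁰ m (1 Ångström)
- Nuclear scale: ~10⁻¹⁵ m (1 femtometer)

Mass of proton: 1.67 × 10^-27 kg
λ = 2.59 × 10^-13 m, which is between nuclear and atomic scales.

Using λ = h/√(2mKE):

KE = 12254.6 eV = 1.963 × 10^-15 J

λ = h/√(2mKE)
λ = (6.626 × 10^-34 J·s) / √(2 × 1.67 × 10^-27 kg × 1.963 × 10^-15 J)
λ = 2.59 × 10^-13 m

Comparison:
- Atomic scale (10⁻¹⁰ m): λ is 0.0026× this size
- Nuclear scale (10⁻¹⁵ m): λ is 2.6e+02× this size

The wavelength is between nuclear and atomic scales.

This wavelength is appropriate for probing atomic structure but too large for nuclear physics experiments.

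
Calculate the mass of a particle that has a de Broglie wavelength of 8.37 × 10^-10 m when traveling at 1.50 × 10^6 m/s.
5.28 × 10^-31 kg

From the de Broglie relation λ = h/(mv), we solve for m:

m = h/(λv)
m = (6.626 × 10^-34 J·s) / (8.37 × 10^-10 m × 1.50 × 10^6 m/s)
m = 5.28 × 10^-31 kg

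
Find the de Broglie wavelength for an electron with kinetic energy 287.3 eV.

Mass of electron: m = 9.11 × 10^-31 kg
7.24 × 10^-11 m

Using λ = h/√(2mKE):

First convert KE to Joules: KE = 287.3 eV = 4.603 × 10^-17 J

λ = h/√(2mKE)
λ = (6.626 × 10^-34 J·s) / √(2 × 9.11 × 10^-31 kg × 4.603 × 10^-17 J)
λ = 7.24 × 10^-11 m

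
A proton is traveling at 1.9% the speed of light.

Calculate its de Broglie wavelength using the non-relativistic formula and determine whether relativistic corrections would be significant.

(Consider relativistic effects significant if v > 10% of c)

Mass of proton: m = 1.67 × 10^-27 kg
No, relativistic corrections are not needed.

Using the non-relativistic de Broglie formula λ = h/(mv):

v = 1.9% × c = 5.696 × 10^6 m/s

λ = h/(mv)
λ = (6.626 × 10^-34 J·s) / (1.67 × 10^-27 kg × 5.696 × 10^6 m/s)
λ = 6.97 × 10^-14 m

Since v = 1.9% of c < 10% of c, relativistic corrections are NOT significant and this non-relativistic result is a good approximation.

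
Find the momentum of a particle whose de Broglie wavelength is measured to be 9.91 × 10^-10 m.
6.69 × 10^-25 kg·m/s

From the de Broglie relation λ = h/p, we solve for p:

p = h/λ
p = (6.626 × 10^-34 J·s) / (9.91 × 10^-10 m)
p = 6.69 × 10^-25 kg·m/s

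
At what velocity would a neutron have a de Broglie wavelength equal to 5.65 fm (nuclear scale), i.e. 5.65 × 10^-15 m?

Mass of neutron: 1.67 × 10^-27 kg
7.02 × 10^7 m/s

From λ = h/(mv), solve for v:

v = h/(mλ)
v = (6.626 × 10^-34 J·s) / (1.67 × 10^-27 kg × 5.65 × 10^-15 m)
v = 7.02 × 10^7 m/s

Note: This velocity is 23.4% of the speed of light, so relativistic corrections would be needed for a more accurate calculation.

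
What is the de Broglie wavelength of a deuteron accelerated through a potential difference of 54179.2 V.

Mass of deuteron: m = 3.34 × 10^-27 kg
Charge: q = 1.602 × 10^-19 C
8.70 × 10^-14 m

When a particle is accelerated through voltage V, it gains kinetic energy KE = qV.

The de Broglie wavelength is then λ = h/√(2mqV):

λ = h/√(2mqV)
λ = (6.626 × 10^-34 J·s) / √(2 × 3.34 × 10^-27 kg × 1.602 × 10^-19 C × 54179.2 V)
λ = 8.70 × 10^-14 m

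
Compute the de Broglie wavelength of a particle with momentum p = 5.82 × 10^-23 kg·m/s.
1.14 × 10^-11 m

Using the de Broglie relation λ = h/p:

λ = h/p
λ = (6.626 × 10^-34 J·s) / (5.82 × 10^-23 kg·m/s)
λ = 1.14 × 10^-11 m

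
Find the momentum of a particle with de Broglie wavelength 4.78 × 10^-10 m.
1.39 × 10^-24 kg·m/s

From the de Broglie relation λ = h/p, we solve for p:

p = h/λ
p = (6.626 × 10^-34 J·s) / (4.78 × 10^-10 m)
p = 1.39 × 10^-24 kg·m/s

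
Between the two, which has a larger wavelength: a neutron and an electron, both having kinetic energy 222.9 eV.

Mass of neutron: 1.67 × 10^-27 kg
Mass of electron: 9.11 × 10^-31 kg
The electron has the longer wavelength.

Using λ = h/√(2mKE):

For neutron: λ₁ = h/√(2m₁KE) = 1.92 × 10^-12 m
For electron: λ₂ = h/√(2m₂KE) = 8.21 × 10^-11 m

Since λ ∝ 1/√m at constant kinetic energy, the lighter particle has the longer wavelength.

The electron has the longer de Broglie wavelength.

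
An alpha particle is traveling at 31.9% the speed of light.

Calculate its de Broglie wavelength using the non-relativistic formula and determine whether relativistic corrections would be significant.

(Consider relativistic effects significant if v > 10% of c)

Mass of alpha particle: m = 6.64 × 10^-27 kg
Yes, relativistic corrections are needed.

Using the non-relativistic de Broglie formula λ = h/(mv):

v = 31.9% × c = 9.563 × 10^7 m/s

λ = h/(mv)
λ = (6.626 × 10^-34 J·s) / (6.64 × 10^-27 kg × 9.563 × 10^7 m/s)
λ = 1.04 × 10^-15 m

Since v = 31.9% of c > 10% of c, relativistic corrections ARE significant and the actual wavelength would differ from this non-relativistic estimate.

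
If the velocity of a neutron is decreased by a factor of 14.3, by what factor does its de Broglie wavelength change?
The wavelength increases by a factor of 14.3.

From λ = h/(mv), the wavelength is inversely proportional to velocity:

λ ∝ 1/v

If v → v/14.3, then λ → 14.3λ

When velocity is decreased by a factor of 14.3, the wavelength increases by a factor of 14.3.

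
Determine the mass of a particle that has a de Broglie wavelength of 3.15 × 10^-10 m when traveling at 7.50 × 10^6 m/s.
2.80 × 10^-31 kg

From the de Broglie relation λ = h/(mv), we solve for m:

m = h/(λv)
m = (6.626 × 10^-34 J·s) / (3.15 × 10^-10 m × 7.50 × 10^6 m/s)
m = 2.80 × 10^-31 kg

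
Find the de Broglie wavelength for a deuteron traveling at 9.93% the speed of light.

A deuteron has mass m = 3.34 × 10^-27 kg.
6.66 × 10^-15 m

Using the de Broglie relation λ = h/(mv):

v = 9.93% × c = 2.977 × 10^7 m/s

λ = h/(mv)
λ = (6.626 × 10^-34 J·s) / (3.34 × 10^-27 kg × 2.977 × 10^7 m/s)
λ = 6.66 × 10^-15 m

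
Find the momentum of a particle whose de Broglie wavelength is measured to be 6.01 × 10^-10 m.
1.10 × 10^-24 kg·m/s

From the de Broglie relation λ = h/p, we solve for p:

p = h/λ
p = (6.626 × 10^-34 J·s) / (6.01 × 10^-10 m)
p = 1.10 × 10^-24 kg·m/s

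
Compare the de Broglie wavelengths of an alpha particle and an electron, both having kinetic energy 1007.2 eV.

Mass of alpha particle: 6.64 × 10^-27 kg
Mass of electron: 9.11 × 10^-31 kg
The electron has the longer wavelength.

Using λ = h/√(2mKE):

For alpha particle: λ₁ = h/√(2m₁KE) = 4.53 × 10^-13 m
For electron: λ₂ = h/√(2m₂KE) = 3.86 × 10^-11 m

Since λ ∝ 1/√m at constant kinetic energy, the lighter particle has the longer wavelength.

The electron has the longer de Broglie wavelength.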